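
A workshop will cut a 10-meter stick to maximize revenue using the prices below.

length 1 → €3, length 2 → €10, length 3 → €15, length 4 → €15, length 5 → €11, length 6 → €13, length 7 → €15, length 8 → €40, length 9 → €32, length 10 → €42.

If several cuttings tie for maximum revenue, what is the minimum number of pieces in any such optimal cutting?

Build r[k] bottom-up: r[k] = max over allowed piece i of (p[i] + r[k−i]).
r[1] = 3
r[2] = max(3+3, 10+0) = 10
r[3] = max(3+10, 10+3, 15+0) = 15
r[4] = max(3+15, 10+10, 15+3, 15+0) = 20
r[5] = max(3+20, 10+15, 15+10, 15+3, 11+0) = 25
r[6] = max(3+25, 10+20, 15+15, 15+10, 11+3, 13+0) = 30
r[7] = max(3+30, 10+25, 15+20, …, 13+3, 15+0) = 35
r[8] = max(3+35, 10+30, 15+25, …, 15+3, 40+0) = 40
r[9] = max(3+40, 10+35, 15+30, …, 40+3, 32+0) = 45
r[10] = max(3+45, 10+40, 15+35, …, 32+3, 42+0) = 50
Maximum revenue is €50.
Now minimize piece count subject to staying optimal: for each k, pieces[k] = 1 + min over i with p[i]+r[k−i]=r[k] of pieces[k−i].
pieces[7] = 3
pieces[8] = 1
pieces[9] = 3
pieces[10] = 2

2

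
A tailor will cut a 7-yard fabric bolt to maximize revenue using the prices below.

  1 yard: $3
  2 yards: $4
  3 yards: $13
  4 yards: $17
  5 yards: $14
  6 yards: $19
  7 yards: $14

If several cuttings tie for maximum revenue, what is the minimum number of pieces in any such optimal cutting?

Let r[k] be the best obtainable value from length k. For each k, try every first piece i and keep the best of price[i] + r[k−i].
r[1] = 3
r[2] = max(3+3, 4+0) = 6
r[3] = max(3+6, 4+3, 13+0) = 13
r[4] = max(3+13, 4+6, 13+3, 17+0) = 17
r[5] = max(3+17, 4+13, 13+6, 17+3, 14+0) = 20
r[6] = max(3+20, 4+17, 13+13, 17+6, 14+3, 19+0) = 26
r[7] = max(3+26, 4+20, 13+17, …, 19+3, 14+0) = 30
Maximum revenue is $30.
Now minimize piece count subject to staying optimal: for each k, pieces[k] = 1 + min over i with p[i]+r[k−i]=r[k] of pieces[k−i].
pieces[4] = 1
pieces[5] = 2
pieces[6] = 2
pieces[7] = 2

2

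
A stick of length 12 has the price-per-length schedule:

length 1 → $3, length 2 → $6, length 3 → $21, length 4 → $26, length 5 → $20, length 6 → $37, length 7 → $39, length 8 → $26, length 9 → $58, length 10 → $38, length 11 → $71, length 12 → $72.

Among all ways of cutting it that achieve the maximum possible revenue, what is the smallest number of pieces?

Build r[k] bottom-up: r[k] = max over allowed piece i of (p[i] + r[k−i]).
r[1] = 3
r[2] = 6  (first piece 1, then r[1]=3)
r[3] = 21
r[4] = 26
r[5] = 29  (first piece 1, then r[4]=26)
r[6] = 42  (first piece 3, then r[3]=21)
r[7] = 47  (first piece 3, then r[4]=26)
r[8] = 52  (first piece 4, then r[4]=26)
r[9] = 63  (first piece 3, then r[6]=42)
r[10] = 68  (first piece 3, then r[7]=47)
r[11] = 73  (first piece 3, then r[8]=52)
r[12] = 84  (first piece 3, then r[9]=63)
Maximum revenue is $84.
Now minimize piece count subject to staying optimal: for each k, pieces[k] = 1 + min over i with p[i]+r[k−i]=r[k] of pieces[k−i].
pieces[9] = 3
pieces[10] = 3
pieces[11] = 3
pieces[12] = 4

4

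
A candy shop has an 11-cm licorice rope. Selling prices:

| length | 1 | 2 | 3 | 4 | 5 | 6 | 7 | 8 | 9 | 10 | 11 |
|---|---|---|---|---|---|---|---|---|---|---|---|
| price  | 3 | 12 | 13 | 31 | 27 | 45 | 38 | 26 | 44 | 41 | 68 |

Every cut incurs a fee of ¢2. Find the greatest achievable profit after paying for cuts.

75

Let net[k] be the best obtainable value from length k. For each k, try every first piece i and keep the best of price[i] + net[k−i] minus the 2 cut fee when i<k.
net[1] = 3
net[2] = 12
net[3] = 13  (first piece 1, then net[2]=12)
net[4] = 31
net[5] = 32  (first piece 1, then net[4]=31)
net[6] = 45
net[7] = 46  (first piece 1, then net[6]=45)
net[8] = 60  (first piece 4, then net[4]=31)
net[9] = 61  (first piece 1, then net[8]=60)
net[10] = 74  (first piece 4, then net[6]=45)
net[11] = 75  (first piece 1, then net[10]=74)
One optimal plan: pieces 6 + 4 + 1 (2 cuts) → ¢79 − ¢4 = ¢75.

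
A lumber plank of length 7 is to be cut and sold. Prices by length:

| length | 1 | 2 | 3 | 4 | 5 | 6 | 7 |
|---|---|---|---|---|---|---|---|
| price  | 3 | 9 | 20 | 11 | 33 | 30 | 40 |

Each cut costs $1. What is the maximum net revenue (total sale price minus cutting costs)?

Let r[k] be the best obtainable value from length k. For each k, try every first piece i and keep the best of price[i] + r[k−i] minus the 1 cut fee when i<k.
r[1] = 3
r[2] = max(3+3-1, 9+0) = 9
r[3] = max(3+9-1, 9+3-1, 20+0) = 20
r[4] = max(3+20-1, 9+9-1, 20+3-1, 11+0) = 22
r[5] = max(3+22-1, 9+20-1, 20+9-1, 11+3-1, 33+0) = 33
r[6] = max(3+33-1, 9+22-1, 20+20-1, 11+9-1, 33+3-1, 30+0) = 39
r[7] = max(3+39-1, 9+33-1, 20+22-1, …, 30+3-1, 40+0) = 41
One optimal plan: pieces 3 + 3 + 1 (2 cuts) → $43 − $2 = $41.

41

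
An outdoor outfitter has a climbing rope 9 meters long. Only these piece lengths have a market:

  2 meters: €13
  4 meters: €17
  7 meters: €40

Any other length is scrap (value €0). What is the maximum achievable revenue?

Build best[k] bottom-up: best[k] = max over allowed piece i of (p[i] + best[k−i]).
best[1] = 0
best[2] = 13
best[3] = 13
best[4] = max(13+13, 17+0) = 26
best[5] = max(13+13, 17+0) = 26
best[6] = max(13+26, 17+13) = 39
best[7] = max(13+26, 17+13, 40+0) = 40
best[8] = max(13+39, 17+26, 40+0) = 52
best[9] = max(13+40, 17+26, 40+13) = 53
One optimal cutting: 7 + 2 → €53.

53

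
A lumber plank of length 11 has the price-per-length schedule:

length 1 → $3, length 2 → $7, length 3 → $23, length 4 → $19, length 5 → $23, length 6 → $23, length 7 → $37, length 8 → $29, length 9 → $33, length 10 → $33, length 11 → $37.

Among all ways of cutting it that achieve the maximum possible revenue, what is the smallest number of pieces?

4

Build r[k] bottom-up: r[k] = max over allowed piece i of (p[i] + r[k−i]).
r[1] = 3
r[2] = max(3+3, 7+0) = 7
r[3] = max(3+7, 7+3, 23+0) = 23
r[4] = max(3+23, 7+7, 23+3, 19+0) = 26
r[5] = max(3+26, 7+23, 23+7, 19+3, 23+0) = 30
r[6] = max(3+30, 7+26, 23+23, 19+7, 23+3, 23+0) = 46
r[7] = max(3+46, 7+30, 23+26, …, 23+3, 37+0) = 49
r[8] = max(3+49, 7+46, 23+30, …, 37+3, 29+0) = 53
r[9] = max(3+53, 7+49, 23+46, …, 29+3, 33+0) = 69
r[10] = max(3+69, 7+53, 23+49, …, 33+3, 33+0) = 72
r[11] = max(3+72, 7+69, 23+53, …, 33+3, 37+0) = 76
Maximum revenue is $76.
Now minimize piece count subject to staying optimal: for each k, pieces[k] = 1 + min over i with p[i]+r[k−i]=r[k] of pieces[k−i].
pieces[8] = 3
pieces[9] = 3
pieces[10] = 4
pieces[11] = 4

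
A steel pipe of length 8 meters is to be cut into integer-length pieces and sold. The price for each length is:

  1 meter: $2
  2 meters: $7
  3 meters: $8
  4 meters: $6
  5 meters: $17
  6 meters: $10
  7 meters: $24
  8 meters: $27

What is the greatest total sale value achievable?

28

Let best[k] be the best obtainable value from length k. For each k, try every first piece i and keep the best of price[i] + best[k−i].
best[1] = 2
best[2] = 7
best[3] = 9  (first piece 1, then best[2]=7)
best[4] = 14  (first piece 2, then best[2]=7)
best[5] = 17
best[6] = 21  (first piece 2, then best[4]=14)
best[7] = 24  (first piece 2, then best[5]=17)
best[8] = 28  (first piece 2, then best[6]=21)
One optimal cutting: 2 + 2 + 2 + 2 → $7 + $7 + $7 + $7 = $28.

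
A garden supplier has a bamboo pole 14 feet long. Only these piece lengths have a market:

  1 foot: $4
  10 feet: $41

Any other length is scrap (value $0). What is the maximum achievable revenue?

57

Consider every possible first cut. f[k] is the best of p[i]+f[k−i] over all sellable i≤k.
f[1] = 4
f[2] = 8  (first piece 1, then f[1]=4)
f[3] = 12  (first piece 1, then f[2]=8)
f[4] = 16  (first piece 1, then f[3]=12)
f[5] = 20  (first piece 1, then f[4]=16)
f[6] = 24  (first piece 1, then f[5]=20)
f[7] = 28  (first piece 1, then f[6]=24)
f[8] = 32  (first piece 1, then f[7]=28)
f[9] = 36  (first piece 1, then f[8]=32)
f[10] = max(4+36, 41+0) = 41
f[11] = max(4+41, 41+4) = 45
f[12] = max(4+45, 41+8) = 49
f[13] = max(4+49, 41+12) = 53
f[14] = max(4+53, 41+16) = 57
One optimal cutting: 10 + 1 + 1 + 1 + 1 → $57.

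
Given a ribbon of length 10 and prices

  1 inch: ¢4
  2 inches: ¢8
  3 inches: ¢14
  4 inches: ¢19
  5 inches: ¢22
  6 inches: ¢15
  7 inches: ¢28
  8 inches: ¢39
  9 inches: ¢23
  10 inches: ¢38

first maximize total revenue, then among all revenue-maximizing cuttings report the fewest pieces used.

2

Let r[k] be the best obtainable value from length k. For each k, try every first piece i and keep the best of price[i] + r[k−i].
r[1] = 4
r[2] = 8  (first piece 1, then r[1]=4)
r[3] = 14
r[4] = 19
r[5] = 23  (first piece 1, then r[4]=19)
r[6] = 28  (first piece 3, then r[3]=14)
r[7] = 33  (first piece 3, then r[4]=19)
r[8] = 39
r[9] = 43  (first piece 1, then r[8]=39)
r[10] = 47  (first piece 1, then r[9]=43)
Maximum revenue is ¢47.
Now minimize piece count subject to staying optimal: for each k, pieces[k] = 1 + min over i with p[i]+r[k−i]=r[k] of pieces[k−i].
pieces[7] = 2
pieces[8] = 1
pieces[9] = 2
pieces[10] = 2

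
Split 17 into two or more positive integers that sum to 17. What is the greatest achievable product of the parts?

Let m[k] be the best product for length k (with at least one cut). For each first piece i, the rest contributes max(k−i, m[k−i]).
m[2] = 1*max(1,0) = 1*1 = 1
m[3] = 1*max(2,1) = 1*2 = 2
m[4] = 2*max(2,1) = 2*2 = 4
m[5] = 2*max(3,2) = 2*3 = 6
m[6] = 3*max(3,2) = 3*3 = 9
m[7] = 2*max(5,6) = 2*6 = 12
m[8] = 2*max(6,9) = 2*9 = 18
m[9] = 3*max(6,9) = 3*9 = 27
m[10] = 2*max(8,18) = 2*18 = 36
m[11] = 2*max(9,27) = 2*27 = 54
m[12] = 3*max(9,27) = 3*27 = 81
m[13] = 2*max(11,54) = 2*54 = 108
m[14] = 2*max(12,81) = 2*81 = 162
m[15] = 3*max(12,81) = 3*81 = 243
m[16] = 2*max(14,162) = 2*162 = 324
m[17] = 2*max(15,243) = 2*243 = 486
One optimal split: 3 + 3 + 3 + 3 + 3 + 2; product 3*3*3*3*3*2 = 486.

486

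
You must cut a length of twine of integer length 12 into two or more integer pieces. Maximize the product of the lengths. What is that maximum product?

Fill prod[k] for k=2..12: at each k try every first piece i and multiply by the better of (k−i) uncut or prod[k−i].
prod[2] = 1*max(1,0) = 1*1 = 1
prod[3] = 1*max(2,1) = 1*2 = 2
prod[4] = 2*max(2,1) = 2*2 = 4
prod[5] = 2*max(3,2) = 2*3 = 6
prod[6] = 3*max(3,2) = 3*3 = 9
prod[7] = 2*max(5,6) = 2*6 = 12
prod[8] = 2*max(6,9) = 2*9 = 18
prod[9] = 3*max(6,9) = 3*9 = 27
prod[10] = 2*max(8,18) = 2*18 = 36
prod[11] = 2*max(9,27) = 2*27 = 54
prod[12] = 3*max(9,27) = 3*27 = 81
One optimal split: 3 + 3 + 3 + 3; product 3*3*3*3 = 81.

81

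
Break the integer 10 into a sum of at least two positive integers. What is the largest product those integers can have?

Fill prod[k] for k=2..10: at each k try every first piece i and multiply by the better of (k−i) uncut or prod[k−i].
Small cases: prod[2]=1, prod[3]=2, prod[4]=4, prod[5]=6.
prod[6] = max(1·6, 2·4, 3·3, 4·2, 5·1) = 9
prod[7] = max(1·9, 2·6, 3·4, 4·3, 5·2, 6·1) = 12
prod[8] = max(1·12, 2·9, 3·6, …, 6·2, 7·1) = 18
prod[9] = max(1·18, 2·12, 3·9, …, 7·2, 8·1) = 27
prod[10] = max(1·27, 2·18, 3·12, …, 8·2, 9·1) = 36
One optimal split: 3 + 3 + 2 + 2; product 3·3·2·2 = 36.

36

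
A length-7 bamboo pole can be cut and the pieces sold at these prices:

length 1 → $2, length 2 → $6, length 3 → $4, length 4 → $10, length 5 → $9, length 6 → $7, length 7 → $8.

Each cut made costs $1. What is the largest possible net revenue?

17

Consider every possible first cut. v[k] is the best of p[i]+v[k−i] over all sellable i≤k, charging 1 whenever i<k.
v[1] = 2
v[2] = 6
v[3] = 7  (first piece 1, then v[2]=6)
v[4] = 11  (first piece 2, then v[2]=6)
v[5] = 12  (first piece 1, then v[4]=11)
v[6] = 16  (first piece 2, then v[4]=11)
v[7] = 17  (first piece 1, then v[6]=16)
One optimal plan: pieces 2 + 2 + 2 + 1 (3 cuts) → $20 − $3 = $17.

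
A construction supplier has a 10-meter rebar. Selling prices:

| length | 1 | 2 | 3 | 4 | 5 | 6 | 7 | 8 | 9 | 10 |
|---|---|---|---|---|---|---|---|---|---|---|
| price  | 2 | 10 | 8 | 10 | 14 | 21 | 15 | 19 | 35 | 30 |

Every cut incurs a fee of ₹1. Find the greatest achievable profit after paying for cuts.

46

Let net[k] be the best obtainable value from length k. For each k, try every first piece i and keep the best of price[i] + net[k−i] minus the 1 cut fee when i<k.
net[1] = 2
net[2] = 10
net[3] = 11  (first piece 1, then net[2]=10)
net[4] = 19  (first piece 2, then net[2]=10)
net[5] = 20  (first piece 1, then net[4]=19)
net[6] = 28  (first piece 2, then net[4]=19)
net[7] = 29  (first piece 1, then net[6]=28)
net[8] = 37  (first piece 2, then net[6]=28)
net[9] = 38  (first piece 1, then net[8]=37)
net[10] = 46  (first piece 2, then net[8]=37)
One optimal plan: pieces 2 + 2 + 2 + 2 + 2 (4 cuts) → ₹50 − ₹4 = ₹46.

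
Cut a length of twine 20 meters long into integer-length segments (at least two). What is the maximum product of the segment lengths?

Let prod[k] be the best product for length k (with at least one cut). For each first piece i, the rest contributes max(k−i, prod[k−i]).
Small cases: prod[2]=1, prod[3]=2, prod[4]=4, prod[5]=6, prod[6]=9, prod[7]=12, prod[8]=18, prod[9]=27, prod[10]=36, prod[11]=54, prod[12]=81.
prod[13] = max(1·81, 2·54, 3·36, …, 11·2, 12·1) = 108
prod[14] = max(1·108, 2·81, 3·54, …, 12·2, 13·1) = 162
prod[15] = max(1·162, 2·108, 3·81, …, 13·2, 14·1) = 243
prod[16] = max(1·243, 2·162, 3·108, …, 14·2, 15·1) = 324
prod[17] = max(1·324, 2·243, 3·162, …, 15·2, 16·1) = 486
prod[18] = max(1·486, 2·324, 3·243, …, 16·2, 17·1) = 729
prod[19] = max(1·729, 2·486, 3·324, …, 17·2, 18·1) = 972
prod[20] = max(1·972, 2·729, 3·486, …, 18·2, 19·1) = 1458
One optimal split: 3 + 3 + 3 + 3 + 3 + 3 + 2; product 3·3·3·3·3·3·2 = 1458.

1458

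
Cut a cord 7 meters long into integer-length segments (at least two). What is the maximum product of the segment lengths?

Fill f[k] for k=2..7: at each k try every first piece i and multiply by the better of (k−i) uncut or f[k−i].
f[2] = 1·max(1,0) = 1·1 = 1
f[3] = max(1·2, 2·1) = 2
f[4] = max(1·3, 2·2, 3·1) = 4
f[5] = max(1·4, 2·3, 3·2, 4·1) = 6
f[6] = max(1·6, 2·4, 3·3, 4·2, 5·1) = 9
f[7] = max(1·9, 2·6, 3·4, 4·3, 5·2, 6·1) = 12
One optimal split: 3 + 2 + 2; product 3·2·2 = 12.

12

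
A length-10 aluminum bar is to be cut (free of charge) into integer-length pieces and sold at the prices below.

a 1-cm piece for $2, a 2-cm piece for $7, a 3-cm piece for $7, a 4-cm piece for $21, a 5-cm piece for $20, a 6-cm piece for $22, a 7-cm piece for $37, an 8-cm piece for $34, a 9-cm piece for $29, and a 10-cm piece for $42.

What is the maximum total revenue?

49

Build r[k] bottom-up: r[k] = max over allowed piece i of (p[i] + r[k−i]).
r[1] = 2
r[2] = 7
r[3] = 9  (first piece 1, then r[2]=7)
r[4] = 21
r[5] = 23  (first piece 1, then r[4]=21)
r[6] = 28  (first piece 2, then r[4]=21)
r[7] = 37
r[8] = 42  (first piece 4, then r[4]=21)
r[9] = 44  (first piece 1, then r[8]=42)
r[10] = 49  (first piece 2, then r[8]=42)
One optimal cutting: 4 + 4 + 2 → $21 + $21 + $7 = $49.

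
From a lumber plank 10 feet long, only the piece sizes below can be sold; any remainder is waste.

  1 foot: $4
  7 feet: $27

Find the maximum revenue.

40

Consider every possible first cut. best[k] is the best of p[i]+best[k−i] over all sellable i≤k.
best[1] = 4
best[2] = 8  (first piece 1, then best[1]=4)
best[3] = 12  (first piece 1, then best[2]=8)
best[4] = 16  (first piece 1, then best[3]=12)
best[5] = 20  (first piece 1, then best[4]=16)
best[6] = 24  (first piece 1, then best[5]=20)
best[7] = max(4+24, 27+0) = 28
best[8] = max(4+28, 27+4) = 32
best[9] = max(4+32, 27+8) = 36
best[10] = max(4+36, 27+12) = 40
One optimal cutting: 1 + 1 + 1 + 1 + 1 + 1 + 1 + 1 + 1 + 1 → $40.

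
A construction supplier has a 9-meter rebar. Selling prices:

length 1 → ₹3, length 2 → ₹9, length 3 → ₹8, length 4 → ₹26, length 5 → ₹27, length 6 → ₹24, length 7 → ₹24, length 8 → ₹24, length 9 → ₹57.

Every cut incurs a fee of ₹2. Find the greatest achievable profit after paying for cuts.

57

Consider every possible first cut. v[k] is the best of p[i]+v[k−i] over all sellable i≤k, charging 2 whenever i<k.
v[1] = 3
v[2] = 9
v[3] = 10  (first piece 1, then v[2]=9)
v[4] = 26
v[5] = 27  (first piece 1, then v[4]=26)
v[6] = 33  (first piece 2, then v[4]=26)
v[7] = 34  (first piece 1, then v[6]=33)
v[8] = 50  (first piece 4, then v[4]=26)
v[9] = 57
Best is to make no cuts and sell whole for ₹57.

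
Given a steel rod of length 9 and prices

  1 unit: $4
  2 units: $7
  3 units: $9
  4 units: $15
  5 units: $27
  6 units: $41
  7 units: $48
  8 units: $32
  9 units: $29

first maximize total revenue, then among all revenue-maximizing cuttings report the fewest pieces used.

3

Let r[k] be the best obtainable value from length k. For each k, try every first piece i and keep the best of price[i] + r[k−i].
r[1] = 4
r[2] = max(4+4, 7+0) = 8
r[3] = max(4+8, 7+4, 9+0) = 12
r[4] = max(4+12, 7+8, 9+4, 15+0) = 16
r[5] = max(4+16, 7+12, 9+8, 15+4, 27+0) = 27
r[6] = max(4+27, 7+16, 9+12, 15+8, 27+4, 41+0) = 41
r[7] = max(4+41, 7+27, 9+16, …, 41+4, 48+0) = 48
r[8] = max(4+48, 7+41, 9+27, …, 48+4, 32+0) = 52
r[9] = max(4+52, 7+48, 9+41, …, 32+4, 29+0) = 56
Maximum revenue is $56.
Now minimize piece count subject to staying optimal: for each k, pieces[k] = 1 + min over i with p[i]+r[k−i]=r[k] of pieces[k−i].
pieces[6] = 1
pieces[7] = 1
pieces[8] = 2
pieces[9] = 3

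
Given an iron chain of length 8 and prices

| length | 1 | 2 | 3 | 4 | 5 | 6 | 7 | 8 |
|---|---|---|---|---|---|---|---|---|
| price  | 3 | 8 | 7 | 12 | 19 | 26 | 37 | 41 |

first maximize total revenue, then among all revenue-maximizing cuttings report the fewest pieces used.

1

Consider every possible first cut. r[k] is the best of p[i]+r[k−i] over all sellable i≤k.
r[1] = 3
r[2] = max(3+3, 8+0) = 8
r[3] = max(3+8, 8+3, 7+0) = 11
r[4] = max(3+11, 8+8, 7+3, 12+0) = 16
r[5] = max(3+16, 8+11, 7+8, 12+3, 19+0) = 19
r[6] = max(3+19, 8+16, 7+11, 12+8, 19+3, 26+0) = 26
r[7] = max(3+26, 8+19, 7+16, …, 26+3, 37+0) = 37
r[8] = max(3+37, 8+26, 7+19, …, 37+3, 41+0) = 41
Maximum revenue is $41.
Now minimize piece count subject to staying optimal: for each k, pieces[k] = 1 + min over i with p[i]+r[k−i]=r[k] of pieces[k−i].
pieces[5] = 1
pieces[6] = 1
pieces[7] = 1
pieces[8] = 1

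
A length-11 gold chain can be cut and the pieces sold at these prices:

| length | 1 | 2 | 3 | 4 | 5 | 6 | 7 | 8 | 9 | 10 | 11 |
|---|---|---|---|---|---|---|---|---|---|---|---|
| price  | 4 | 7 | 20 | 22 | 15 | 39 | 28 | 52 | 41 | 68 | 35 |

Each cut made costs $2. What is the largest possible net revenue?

70

Let r[k] be the best obtainable value from length k. For each k, try every first piece i and keep the best of price[i] + r[k−i] minus the 2 cut fee when i<k.
r[1] = 4
r[2] = max(4+4-2, 7+0) = 7
r[3] = max(4+7-2, 7+4-2, 20+0) = 20
r[4] = max(4+20-2, 7+7-2, 20+4-2, 22+0) = 22
r[5] = max(4+22-2, 7+20-2, 20+7-2, 22+4-2, 15+0) = 25
r[6] = max(4+25-2, 7+22-2, 20+20-2, 22+7-2, 15+4-2, 39+0) = 39
r[7] = max(4+39-2, 7+25-2, 20+22-2, …, 39+4-2, 28+0) = 41
r[8] = max(4+41-2, 7+39-2, 20+25-2, …, 28+4-2, 52+0) = 52
r[9] = max(4+52-2, 7+41-2, 20+39-2, …, 52+4-2, 41+0) = 57
r[10] = max(4+57-2, 7+52-2, 20+41-2, …, 41+4-2, 68+0) = 68
r[11] = max(4+68-2, 7+57-2, 20+52-2, …, 68+4-2, 35+0) = 70
One optimal plan: pieces 10 + 1 (1 cut) → $72 − $2 = $70.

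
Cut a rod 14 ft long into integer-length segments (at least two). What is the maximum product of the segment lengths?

Let prod[k] be the best product for length k (with at least one cut). For each first piece i, the rest contributes max(k−i, prod[k−i]).
prod[2] = 1*max(1,0) = 1*1 = 1
prod[3] = max(1*2, 2*1) = 2
prod[4] = max(1*3, 2*2, 3*1) = 4
prod[5] = max(1*4, 2*3, 3*2, 4*1) = 6
prod[6] = max(1*6, 2*4, 3*3, 4*2, 5*1) = 9
prod[7] = max(1*9, 2*6, 3*4, 4*3, 5*2, 6*1) = 12
prod[8] = max(1*12, 2*9, 3*6, …, 6*2, 7*1) = 18
prod[9] = max(1*18, 2*12, 3*9, …, 7*2, 8*1) = 27
prod[10] = max(1*27, 2*18, 3*12, …, 8*2, 9*1) = 36
prod[11] = max(1*36, 2*27, 3*18, …, 9*2, 10*1) = 54
prod[12] = max(1*54, 2*36, 3*27, …, 10*2, 11*1) = 81
prod[13] = max(1*81, 2*54, 3*36, …, 11*2, 12*1) = 108
prod[14] = max(1*108, 2*81, 3*54, …, 12*2, 13*1) = 162
One optimal split: 3 + 3 + 3 + 3 + 2; product 3*3*3*3*2 = 162.

162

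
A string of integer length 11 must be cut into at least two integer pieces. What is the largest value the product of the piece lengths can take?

54

Fill prod[k] for k=2..11: at each k try every first piece i and multiply by the better of (k−i) uncut or prod[k−i].
prod[2] = 1·max(1,0) = 1·1 = 1
prod[3] = max(1·2, 2·1) = 2
prod[4] = max(1·3, 2·2, 3·1) = 4
prod[5] = max(1·4, 2·3, 3·2, 4·1) = 6
prod[6] = max(1·6, 2·4, 3·3, 4·2, 5·1) = 9
prod[7] = max(1·9, 2·6, 3·4, 4·3, 5·2, 6·1) = 12
prod[8] = max(1·12, 2·9, 3·6, …, 6·2, 7·1) = 18
prod[9] = max(1·18, 2·12, 3·9, …, 7·2, 8·1) = 27
prod[10] = max(1·27, 2·18, 3·12, …, 8·2, 9·1) = 36
prod[11] = max(1·36, 2·27, 3·18, …, 9·2, 10·1) = 54
One optimal split: 3 + 3 + 3 + 2; product 3·3·3·2 = 54.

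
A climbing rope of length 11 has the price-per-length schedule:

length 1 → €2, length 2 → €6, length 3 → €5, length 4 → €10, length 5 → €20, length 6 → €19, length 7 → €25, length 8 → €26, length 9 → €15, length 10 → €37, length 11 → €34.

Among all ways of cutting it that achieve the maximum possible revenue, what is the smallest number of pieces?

Consider every possible first cut. r[k] is the best of p[i]+r[k−i] over all sellable i≤k.
r[1] = 2
r[2] = max(2+2, 6+0) = 6
r[3] = max(2+6, 6+2, 5+0) = 8
r[4] = max(2+8, 6+6, 5+2, 10+0) = 12
r[5] = max(2+12, 6+8, 5+6, 10+2, 20+0) = 20
r[6] = max(2+20, 6+12, 5+8, 10+6, 20+2, 19+0) = 22
r[7] = max(2+22, 6+20, 5+12, …, 19+2, 25+0) = 26
r[8] = max(2+26, 6+22, 5+20, …, 25+2, 26+0) = 28
r[9] = max(2+28, 6+26, 5+22, …, 26+2, 15+0) = 32
r[10] = max(2+32, 6+28, 5+26, …, 15+2, 37+0) = 40
r[11] = max(2+40, 6+32, 5+28, …, 37+2, 34+0) = 42
Maximum revenue is €42.
Now minimize piece count subject to staying optimal: for each k, pieces[k] = 1 + min over i with p[i]+r[k−i]=r[k] of pieces[k−i].
pieces[8] = 3
pieces[9] = 3
pieces[10] = 2
pieces[11] = 3

3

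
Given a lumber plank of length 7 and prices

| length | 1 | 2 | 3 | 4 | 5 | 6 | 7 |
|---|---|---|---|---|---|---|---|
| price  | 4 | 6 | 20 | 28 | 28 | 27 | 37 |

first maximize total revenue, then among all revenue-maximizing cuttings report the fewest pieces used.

Let r[k] be the best obtainable value from length k. For each k, try every first piece i and keep the best of price[i] + r[k−i].
r[1] = 4
r[2] = max(4+4, 6+0) = 8
r[3] = max(4+8, 6+4, 20+0) = 20
r[4] = max(4+20, 6+8, 20+4, 28+0) = 28
r[5] = max(4+28, 6+20, 20+8, 28+4, 28+0) = 32
r[6] = max(4+32, 6+28, 20+20, 28+8, 28+4, 27+0) = 40
r[7] = max(4+40, 6+32, 20+28, …, 27+4, 37+0) = 48
Maximum revenue is $48.
Now minimize piece count subject to staying optimal: for each k, pieces[k] = 1 + min over i with p[i]+r[k−i]=r[k] of pieces[k−i].
pieces[4] = 1
pieces[5] = 2
pieces[6] = 2
pieces[7] = 2

2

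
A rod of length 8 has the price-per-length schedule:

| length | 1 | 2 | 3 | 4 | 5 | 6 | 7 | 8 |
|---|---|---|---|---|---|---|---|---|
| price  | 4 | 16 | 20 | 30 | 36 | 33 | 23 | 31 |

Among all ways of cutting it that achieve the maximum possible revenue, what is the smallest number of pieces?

Let r[k] be the best obtainable value from length k. For each k, try every first piece i and keep the best of price[i] + r[k−i].
r[1] = 4
r[2] = 16
r[3] = 20  (first piece 1, then r[2]=16)
r[4] = 32  (first piece 2, then r[2]=16)
r[5] = 36  (first piece 1, then r[4]=32)
r[6] = 48  (first piece 2, then r[4]=32)
r[7] = 52  (first piece 1, then r[6]=48)
r[8] = 64  (first piece 2, then r[6]=48)
Maximum revenue is €64.
Now minimize piece count subject to staying optimal: for each k, pieces[k] = 1 + min over i with p[i]+r[k−i]=r[k] of pieces[k−i].
pieces[5] = 1
pieces[6] = 3
pieces[7] = 2
pieces[8] = 4

4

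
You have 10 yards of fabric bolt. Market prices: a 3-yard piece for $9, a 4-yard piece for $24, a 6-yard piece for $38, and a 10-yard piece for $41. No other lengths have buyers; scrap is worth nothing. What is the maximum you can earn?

Let r[k] be the best obtainable value from length k. For each k, try every first piece i and keep the best of price[i] + r[k−i].
r[1] = 0
r[2] = 0
r[3] = 9
r[4] = max(9+0, 24+0) = 24
r[5] = max(9+0, 24+0) = 24
r[6] = max(9+9, 24+0, 38+0) = 38
r[7] = max(9+24, 24+9, 38+0) = 38
r[8] = max(9+24, 24+24, 38+0) = 48
r[9] = max(9+38, 24+24, 38+9) = 48
r[10] = max(9+38, 24+38, 38+24, 41+0) = 62
One optimal cutting: 6 + 4 → $62.

62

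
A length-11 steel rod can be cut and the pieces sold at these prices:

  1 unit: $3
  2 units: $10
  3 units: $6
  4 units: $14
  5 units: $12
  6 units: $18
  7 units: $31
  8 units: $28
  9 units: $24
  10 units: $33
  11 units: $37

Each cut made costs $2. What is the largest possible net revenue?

47

Consider every possible first cut. r[k] is the best of p[i]+r[k−i] over all sellable i≤k, charging 2 whenever i<k.
r[1] = 3
r[2] = 10
r[3] = 11  (first piece 1, then r[2]=10)
r[4] = 18  (first piece 2, then r[2]=10)
r[5] = 19  (first piece 1, then r[4]=18)
r[6] = 26  (first piece 2, then r[4]=18)
r[7] = 31
r[8] = 34  (first piece 2, then r[6]=26)
r[9] = 39  (first piece 2, then r[7]=31)
r[10] = 42  (first piece 2, then r[8]=34)
r[11] = 47  (first piece 2, then r[9]=39)
One optimal plan: pieces 7 + 2 + 2 (2 cuts) → $51 − $4 = $47.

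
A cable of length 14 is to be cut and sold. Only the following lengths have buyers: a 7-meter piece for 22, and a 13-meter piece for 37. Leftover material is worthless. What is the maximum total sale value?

44

Let f[k] be the best obtainable value from length k. For each k, try every first piece i and keep the best of price[i] + f[k−i].
f[1] = 0
f[2] = 0
f[3] = 0
f[4] = 0
f[5] = 0
f[6] = 0
f[7] = 22
f[8] = 22
f[9] = 22
f[10] = 22
f[11] = 22
f[12] = 22
f[13] = max(22+0, 37+0) = 37
f[14] = max(22+22, 37+0) = 44
One optimal cutting: 7 + 7 → 44.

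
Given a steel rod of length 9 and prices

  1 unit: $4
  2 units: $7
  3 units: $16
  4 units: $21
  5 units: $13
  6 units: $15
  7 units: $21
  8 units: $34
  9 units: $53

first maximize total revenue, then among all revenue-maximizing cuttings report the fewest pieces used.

Let r[k] be the best obtainable value from length k. For each k, try every first piece i and keep the best of price[i] + r[k−i].
r[1] = 4
r[2] = 8  (first piece 1, then r[1]=4)
r[3] = 16
r[4] = 21
r[5] = 25  (first piece 1, then r[4]=21)
r[6] = 32  (first piece 3, then r[3]=16)
r[7] = 37  (first piece 3, then r[4]=21)
r[8] = 42  (first piece 4, then r[4]=21)
r[9] = 53
Maximum revenue is $53.
Now minimize piece count subject to staying optimal: for each k, pieces[k] = 1 + min over i with p[i]+r[k−i]=r[k] of pieces[k−i].
pieces[6] = 2
pieces[7] = 2
pieces[8] = 2
pieces[9] = 1

1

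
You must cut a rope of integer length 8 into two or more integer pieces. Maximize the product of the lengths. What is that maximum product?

Fill f[k] for k=2..8: at each k try every first piece i and multiply by the better of (k−i) uncut or f[k−i].
f[2] = 1×max(1,0) = 1×1 = 1
f[3] = max(1×2, 2×1) = 2
f[4] = max(1×3, 2×2, 3×1) = 4
f[5] = max(1×4, 2×3, 3×2, 4×1) = 6
f[6] = max(1×6, 2×4, 3×3, 4×2, 5×1) = 9
f[7] = max(1×9, 2×6, 3×4, 4×3, 5×2, 6×1) = 12
f[8] = max(1×12, 2×9, 3×6, …, 6×2, 7×1) = 18
One optimal split: 3 + 3 + 2; product 3×3×2 = 18.

18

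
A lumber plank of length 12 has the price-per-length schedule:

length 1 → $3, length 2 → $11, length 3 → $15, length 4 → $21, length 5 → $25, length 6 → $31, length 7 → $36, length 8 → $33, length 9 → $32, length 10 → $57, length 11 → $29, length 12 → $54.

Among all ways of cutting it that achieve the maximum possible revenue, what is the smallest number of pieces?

Consider every possible first cut. r[k] is the best of p[i]+r[k−i] over all sellable i≤k.
r[1] = 3
r[2] = max(3+3, 11+0) = 11
r[3] = max(3+11, 11+3, 15+0) = 15
r[4] = max(3+15, 11+11, 15+3, 21+0) = 22
r[5] = max(3+22, 11+15, 15+11, 21+3, 25+0) = 26
r[6] = max(3+26, 11+22, 15+15, 21+11, 25+3, 31+0) = 33
r[7] = max(3+33, 11+26, 15+22, …, 31+3, 36+0) = 37
r[8] = max(3+37, 11+33, 15+26, …, 36+3, 33+0) = 44
r[9] = max(3+44, 11+37, 15+33, …, 33+3, 32+0) = 48
r[10] = max(3+48, 11+44, 15+37, …, 32+3, 57+0) = 57
r[11] = max(3+57, 11+48, 15+44, …, 57+3, 29+0) = 60
r[12] = max(3+60, 11+57, 15+48, …, 29+3, 54+0) = 68
Maximum revenue is $68.
Now minimize piece count subject to staying optimal: for each k, pieces[k] = 1 + min over i with p[i]+r[k−i]=r[k] of pieces[k−i].
pieces[9] = 4
pieces[10] = 1
pieces[11] = 2
pieces[12] = 2

2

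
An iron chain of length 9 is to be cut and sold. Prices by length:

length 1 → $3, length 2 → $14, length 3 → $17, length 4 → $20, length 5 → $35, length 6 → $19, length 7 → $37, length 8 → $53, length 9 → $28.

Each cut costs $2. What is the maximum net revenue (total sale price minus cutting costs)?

Consider every possible first cut. v[k] is the best of p[i]+v[k−i] over all sellable i≤k, charging 2 whenever i<k.
v[1] = 3
v[2] = max(3+3-2, 14+0) = 14
v[3] = max(3+14-2, 14+3-2, 17+0) = 17
v[4] = max(3+17-2, 14+14-2, 17+3-2, 20+0) = 26
v[5] = max(3+26-2, 14+17-2, 17+14-2, 20+3-2, 35+0) = 35
v[6] = max(3+35-2, 14+26-2, 17+17-2, 20+14-2, 35+3-2, 19+0) = 38
v[7] = max(3+38-2, 14+35-2, 17+26-2, …, 19+3-2, 37+0) = 47
v[8] = max(3+47-2, 14+38-2, 17+35-2, …, 37+3-2, 53+0) = 53
v[9] = max(3+53-2, 14+47-2, 17+38-2, …, 53+3-2, 28+0) = 59
One optimal plan: pieces 5 + 2 + 2 (2 cuts) → $63 − $4 = $59.

59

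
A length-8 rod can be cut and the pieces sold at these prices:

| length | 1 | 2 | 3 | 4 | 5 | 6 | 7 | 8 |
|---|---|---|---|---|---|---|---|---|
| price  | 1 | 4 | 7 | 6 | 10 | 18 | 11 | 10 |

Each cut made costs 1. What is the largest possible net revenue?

21

Let net[k] be the best obtainable value from length k. For each k, try every first piece i and keep the best of price[i] + net[k−i] minus the 1 cut fee when i<k.
net[1] = 1
net[2] = max(1+1-1, 4+0) = 4
net[3] = max(1+4-1, 4+1-1, 7+0) = 7
net[4] = max(1+7-1, 4+4-1, 7+1-1, 6+0) = 7
net[5] = max(1+7-1, 4+7-1, 7+4-1, 6+1-1, 10+0) = 10
net[6] = max(1+10-1, 4+7-1, 7+7-1, 6+4-1, 10+1-1, 18+0) = 18
net[7] = max(1+18-1, 4+10-1, 7+7-1, …, 18+1-1, 11+0) = 18
net[8] = max(1+18-1, 4+18-1, 7+10-1, …, 11+1-1, 10+0) = 21
One optimal plan: pieces 6 + 2 (1 cut) → 22 − 1 = 21.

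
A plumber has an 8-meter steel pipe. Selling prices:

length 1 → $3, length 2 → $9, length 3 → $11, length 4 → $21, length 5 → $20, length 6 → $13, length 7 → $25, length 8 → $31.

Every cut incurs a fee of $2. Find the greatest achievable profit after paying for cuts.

Build v[k] bottom-up: v[k] = max over allowed piece i of (p[i] + v[k−i]) − 2 per cut.
v[1] = 3
v[2] = max(3+3-2, 9+0) = 9
v[3] = max(3+9-2, 9+3-2, 11+0) = 11
v[4] = max(3+11-2, 9+9-2, 11+3-2, 21+0) = 21
v[5] = max(3+21-2, 9+11-2, 11+9-2, 21+3-2, 20+0) = 22
v[6] = max(3+22-2, 9+21-2, 11+11-2, 21+9-2, 20+3-2, 13+0) = 28
v[7] = max(3+28-2, 9+22-2, 11+21-2, …, 13+3-2, 25+0) = 30
v[8] = max(3+30-2, 9+28-2, 11+22-2, …, 25+3-2, 31+0) = 40
One optimal plan: pieces 4 + 4 (1 cut) → $42 − $2 = $40.

40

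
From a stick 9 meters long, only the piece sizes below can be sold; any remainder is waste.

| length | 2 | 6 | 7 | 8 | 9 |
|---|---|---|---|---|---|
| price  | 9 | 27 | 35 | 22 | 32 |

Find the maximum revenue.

44

Let best[k] be the best obtainable value from length k. For each k, try every first piece i and keep the best of price[i] + best[k−i].
best[1] = 0
best[2] = 9
best[3] = 9
best[4] = 18  (first piece 2, then best[2]=9)
best[5] = 18
best[6] = max(9+18, 27+0) = 27
best[7] = max(9+18, 27+0, 35+0) = 35
best[8] = max(9+27, 27+9, 35+0, 22+0) = 36
best[9] = max(9+35, 27+9, 35+9, 22+0, 32+0) = 44
One optimal cutting: 7 + 2 → $44.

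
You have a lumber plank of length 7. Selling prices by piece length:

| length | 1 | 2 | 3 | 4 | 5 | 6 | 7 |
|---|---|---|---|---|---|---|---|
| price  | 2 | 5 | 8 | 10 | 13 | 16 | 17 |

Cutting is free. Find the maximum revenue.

Let best[k] be the best obtainable value from length k. For each k, try every first piece i and keep the best of price[i] + best[k−i].
best[1] = 2
best[2] = max(2+2, 5+0) = 5
best[3] = max(2+5, 5+2, 8+0) = 8
best[4] = max(2+8, 5+5, 8+2, 10+0) = 10
best[5] = max(2+10, 5+8, 8+5, 10+2, 13+0) = 13
best[6] = max(2+13, 5+10, 8+8, 10+5, 13+2, 16+0) = 16
best[7] = max(2+16, 5+13, 8+10, …, 16+2, 17+0) = 18
One optimal cutting: 3 + 3 + 1 → $8 + $8 + $2 = $18.

18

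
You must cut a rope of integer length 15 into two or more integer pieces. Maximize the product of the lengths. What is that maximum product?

243

Define g[k] = max over 1≤i<k of i · max(k−i, g[k−i]); the inner max lets the remainder stay uncut if that's better.
g[2] = 1*max(1,0) = 1*1 = 1
g[3] = 1*max(2,1) = 1*2 = 2
g[4] = 2*max(2,1) = 2*2 = 4
g[5] = 2*max(3,2) = 2*3 = 6
g[6] = 3*max(3,2) = 3*3 = 9
g[7] = 2*max(5,6) = 2*6 = 12
g[8] = 2*max(6,9) = 2*9 = 18
g[9] = 3*max(6,9) = 3*9 = 27
g[10] = 2*max(8,18) = 2*18 = 36
g[11] = 2*max(9,27) = 2*27 = 54
g[12] = 3*max(9,27) = 3*27 = 81
g[13] = 2*max(11,54) = 2*54 = 108
g[14] = 2*max(12,81) = 2*81 = 162
g[15] = 3*max(12,81) = 3*81 = 243
One optimal split: 3 + 3 + 3 + 3 + 3; product 3*3*3*3*3 = 243.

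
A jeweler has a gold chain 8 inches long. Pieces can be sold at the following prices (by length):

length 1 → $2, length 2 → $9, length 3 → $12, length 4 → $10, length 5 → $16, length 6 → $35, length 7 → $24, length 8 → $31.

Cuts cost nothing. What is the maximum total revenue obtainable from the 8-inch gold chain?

44

Let r[k] be the best obtainable value from length k. For each k, try every first piece i and keep the best of price[i] + r[k−i].
r[1] = 2
r[2] = max(2+2, 9+0) = 9
r[3] = max(2+9, 9+2, 12+0) = 12
r[4] = max(2+12, 9+9, 12+2, 10+0) = 18
r[5] = max(2+18, 9+12, 12+9, 10+2, 16+0) = 21
r[6] = max(2+21, 9+18, 12+12, 10+9, 16+2, 35+0) = 35
r[7] = max(2+35, 9+21, 12+18, …, 35+2, 24+0) = 37
r[8] = max(2+37, 9+35, 12+21, …, 24+2, 31+0) = 44
One optimal cutting: 6 + 2 → $35 + $9 = $44.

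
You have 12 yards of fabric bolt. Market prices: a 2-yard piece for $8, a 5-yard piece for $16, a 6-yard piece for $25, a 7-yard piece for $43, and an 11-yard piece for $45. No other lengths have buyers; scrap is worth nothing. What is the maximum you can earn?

59

Let f[k] be the best obtainable value from length k. For each k, try every first piece i and keep the best of price[i] + f[k−i].
f[1] = 0
f[2] = 8
f[3] = 8
f[4] = 16  (first piece 2, then f[2]=8)
f[5] = 16
f[6] = 25
f[7] = 43
f[8] = 43
f[9] = 51  (first piece 2, then f[7]=43)
f[10] = 51
f[11] = 59  (first piece 2, then f[9]=51)
f[12] = 59
One optimal cutting: pieces 7 + 2 + 2 with 1 yard of scrap → $59.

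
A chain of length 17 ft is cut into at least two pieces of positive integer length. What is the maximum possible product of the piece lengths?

Let prod[k] be the best product for length k (with at least one cut). For each first piece i, the rest contributes max(k−i, prod[k−i]).
prod[2] = 1×max(1,0) = 1×1 = 1
prod[3] = max(1×2, 2×1) = 2
prod[4] = max(1×3, 2×2, 3×1) = 4
prod[5] = max(1×4, 2×3, 3×2, 4×1) = 6
prod[6] = max(1×6, 2×4, 3×3, 4×2, 5×1) = 9
prod[7] = max(1×9, 2×6, 3×4, 4×3, 5×2, 6×1) = 12
prod[8] = max(1×12, 2×9, 3×6, …, 6×2, 7×1) = 18
prod[9] = max(1×18, 2×12, 3×9, …, 7×2, 8×1) = 27
prod[10] = max(1×27, 2×18, 3×12, …, 8×2, 9×1) = 36
prod[11] = max(1×36, 2×27, 3×18, …, 9×2, 10×1) = 54
prod[12] = max(1×54, 2×36, 3×27, …, 10×2, 11×1) = 81
prod[13] = max(1×81, 2×54, 3×36, …, 11×2, 12×1) = 108
prod[14] = max(1×108, 2×81, 3×54, …, 12×2, 13×1) = 162
prod[15] = max(1×162, 2×108, 3×81, …, 13×2, 14×1) = 243
prod[16] = max(1×243, 2×162, 3×108, …, 14×2, 15×1) = 324
prod[17] = max(1×324, 2×243, 3×162, …, 15×2, 16×1) = 486
One optimal split: 3 + 3 + 3 + 3 + 3 + 2; product 3×3×3×3×3×2 = 486.

486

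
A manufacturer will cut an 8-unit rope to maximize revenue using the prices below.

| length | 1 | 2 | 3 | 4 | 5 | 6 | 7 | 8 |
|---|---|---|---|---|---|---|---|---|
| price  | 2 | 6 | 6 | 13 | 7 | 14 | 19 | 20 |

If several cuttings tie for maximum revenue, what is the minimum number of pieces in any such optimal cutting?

Consider every possible first cut. r[k] is the best of p[i]+r[k−i] over all sellable i≤k.
r[1] = 2
r[2] = max(2+2, 6+0) = 6
r[3] = max(2+6, 6+2, 6+0) = 8
r[4] = max(2+8, 6+6, 6+2, 13+0) = 13
r[5] = max(2+13, 6+8, 6+6, 13+2, 7+0) = 15
r[6] = max(2+15, 6+13, 6+8, 13+6, 7+2, 14+0) = 19
r[7] = max(2+19, 6+15, 6+13, …, 14+2, 19+0) = 21
r[8] = max(2+21, 6+19, 6+15, …, 19+2, 20+0) = 26
Maximum revenue is 26.
Now minimize piece count subject to staying optimal: for each k, pieces[k] = 1 + min over i with p[i]+r[k−i]=r[k] of pieces[k−i].
pieces[5] = 2
pieces[6] = 2
pieces[7] = 3
pieces[8] = 2

2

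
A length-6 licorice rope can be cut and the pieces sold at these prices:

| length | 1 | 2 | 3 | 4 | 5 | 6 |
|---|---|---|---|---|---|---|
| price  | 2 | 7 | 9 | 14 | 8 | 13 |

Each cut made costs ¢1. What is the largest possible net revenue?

20

Build r[k] bottom-up: r[k] = max over allowed piece i of (p[i] + r[k−i]) − 1 per cut.
r[1] = 2
r[2] = 7
r[3] = 9
r[4] = 14
r[5] = 15  (first piece 1, then r[4]=14)
r[6] = 20  (first piece 2, then r[4]=14)
One optimal plan: pieces 4 + 2 (1 cut) → ¢21 − ¢1 = ¢20.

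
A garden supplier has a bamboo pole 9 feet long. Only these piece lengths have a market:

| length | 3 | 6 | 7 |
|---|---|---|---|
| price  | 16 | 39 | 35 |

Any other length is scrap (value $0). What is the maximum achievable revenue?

55

Build best[k] bottom-up: best[k] = max over allowed piece i of (p[i] + best[k−i]).
best[1] = 0
best[2] = 0
best[3] = 16
best[4] = 16
best[5] = 16
best[6] = 39
best[7] = 39
best[8] = 39
best[9] = 55  (first piece 3, then best[6]=39)
One optimal cutting: 6 + 3 → $55.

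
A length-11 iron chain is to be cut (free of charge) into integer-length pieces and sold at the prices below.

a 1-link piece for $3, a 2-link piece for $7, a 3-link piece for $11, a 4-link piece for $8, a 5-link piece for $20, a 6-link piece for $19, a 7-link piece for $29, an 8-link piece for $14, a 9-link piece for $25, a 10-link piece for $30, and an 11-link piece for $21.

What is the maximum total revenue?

43

Consider every possible first cut. r[k] is the best of p[i]+r[k−i] over all sellable i≤k.
r[1] = 3
r[2] = 7
r[3] = 11
r[4] = 14  (first piece 1, then r[3]=11)
r[5] = 20
r[6] = 23  (first piece 1, then r[5]=20)
r[7] = 29
r[8] = 32  (first piece 1, then r[7]=29)
r[9] = 36  (first piece 2, then r[7]=29)
r[10] = 40  (first piece 3, then r[7]=29)
r[11] = 43  (first piece 1, then r[10]=40)
One optimal cutting: 7 + 3 + 1 → $29 + $11 + $3 = $43.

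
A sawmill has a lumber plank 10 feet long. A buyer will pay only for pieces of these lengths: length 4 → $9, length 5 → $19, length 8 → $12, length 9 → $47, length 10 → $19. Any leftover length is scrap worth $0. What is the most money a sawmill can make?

Build r[k] bottom-up: r[k] = max over allowed piece i of (p[i] + r[k−i]).
r[1] = 0
r[2] = 0
r[3] = 0
r[4] = 9
r[5] = 19
r[6] = 19
r[7] = 19
r[8] = 19
r[9] = 47
r[10] = 47
One optimal cutting: pieces 9 with 1 foot of scrap → $47.

47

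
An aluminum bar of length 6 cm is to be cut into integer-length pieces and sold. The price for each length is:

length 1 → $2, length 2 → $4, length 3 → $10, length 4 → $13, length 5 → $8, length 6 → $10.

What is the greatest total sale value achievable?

Consider every possible first cut. r[k] is the best of p[i]+r[k−i] over all sellable i≤k.
r[1] = 2
r[2] = max(2+2, 4+0) = 4
r[3] = max(2+4, 4+2, 10+0) = 10
r[4] = max(2+10, 4+4, 10+2, 13+0) = 13
r[5] = max(2+13, 4+10, 10+4, 13+2, 8+0) = 15
r[6] = max(2+15, 4+13, 10+10, 13+4, 8+2, 10+0) = 20
One optimal cutting: 3 + 3 → $10 + $10 = $20.

20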